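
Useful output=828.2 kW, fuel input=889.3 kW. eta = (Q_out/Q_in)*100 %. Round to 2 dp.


eta = (828.2/889.3)*100 = 93.13 %

93.13 %


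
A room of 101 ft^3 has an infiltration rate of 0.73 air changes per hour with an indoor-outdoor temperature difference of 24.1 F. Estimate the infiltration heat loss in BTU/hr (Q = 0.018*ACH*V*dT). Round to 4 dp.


Q = 0.018 * 0.73 * 101 * 24.1 = 31.9841 BTU/hr

31.9841 BTU/hr


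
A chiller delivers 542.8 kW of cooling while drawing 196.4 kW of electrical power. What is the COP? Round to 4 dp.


COP = 542.8 / 196.4 = 2.7637

2.7637


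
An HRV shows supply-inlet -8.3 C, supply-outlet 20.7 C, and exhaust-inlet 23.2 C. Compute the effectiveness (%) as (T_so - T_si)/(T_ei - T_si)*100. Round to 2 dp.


eff = (20.7-(-8.3))/(23.2-(-8.3))*100 = 92.06 %

92.06 %


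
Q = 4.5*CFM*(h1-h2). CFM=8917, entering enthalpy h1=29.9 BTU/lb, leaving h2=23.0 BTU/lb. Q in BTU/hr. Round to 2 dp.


Q = 4.5 * 8917 * (29.9 - 23.0) = 276872.85 BTU/hr

276872.85 BTU/hr


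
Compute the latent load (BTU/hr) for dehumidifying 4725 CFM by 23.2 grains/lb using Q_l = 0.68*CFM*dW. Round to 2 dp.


Q = 0.68 * 4725 * 23.2 = 74541.60 BTU/hr

74541.60 BTU/hr


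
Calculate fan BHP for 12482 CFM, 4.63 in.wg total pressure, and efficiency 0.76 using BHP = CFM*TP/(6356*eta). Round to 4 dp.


BHP = 12482 * 4.63 / (6356 * 0.76) = 11.9638 hp

11.9638 hp


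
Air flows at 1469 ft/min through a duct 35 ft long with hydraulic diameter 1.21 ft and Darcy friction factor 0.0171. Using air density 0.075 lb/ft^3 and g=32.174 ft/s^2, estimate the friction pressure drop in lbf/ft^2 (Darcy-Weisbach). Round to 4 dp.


v_fps = 1469/60 = 24.4833 ft/s
dp = 0.0171*(35/1.21)*0.075*24.4833^2/(2*32.174) = 0.3456 lbf/ft^2

0.3456 lbf/ft^2


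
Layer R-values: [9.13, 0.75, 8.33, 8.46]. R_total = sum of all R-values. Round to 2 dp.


R_total = 9.13 + 0.75 + 8.33 + 8.46 = 26.67

26.67


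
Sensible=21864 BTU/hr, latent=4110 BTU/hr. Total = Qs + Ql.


Qt = 21864 + 4110 = 25974 BTU/hr

25974 BTU/hr


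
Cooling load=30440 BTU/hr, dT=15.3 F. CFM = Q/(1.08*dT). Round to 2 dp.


CFM = 30440 / (1.08 * 15.3) = 1842.17

1842.17 CFM


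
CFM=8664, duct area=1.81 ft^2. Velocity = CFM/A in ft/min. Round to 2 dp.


V = 8664 / 1.81 = 4786.74 ft/min

4786.74 ft/min


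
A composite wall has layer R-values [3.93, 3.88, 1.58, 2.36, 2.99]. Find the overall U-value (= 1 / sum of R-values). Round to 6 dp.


R_total = 3.93 + 3.88 + 1.58 + 2.36 + 2.99 = 14.74
U = 1/14.74 = 0.067843

0.067843


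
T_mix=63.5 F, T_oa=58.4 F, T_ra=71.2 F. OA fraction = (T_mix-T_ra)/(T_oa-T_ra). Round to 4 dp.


frac = (63.5 - 71.2) / (58.4 - 71.2) = 0.6016

0.6016


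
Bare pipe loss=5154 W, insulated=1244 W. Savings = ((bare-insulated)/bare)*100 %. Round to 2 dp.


Savings = ((5154-1244)/5154)*100 = 75.86 %

75.86 %


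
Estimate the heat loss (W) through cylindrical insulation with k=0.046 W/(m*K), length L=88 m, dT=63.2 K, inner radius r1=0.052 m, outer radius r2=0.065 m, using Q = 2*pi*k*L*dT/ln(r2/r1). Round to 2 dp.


Q = 2*pi*0.046*88*63.2/ln(0.065/0.052) = 7203.66 W

7203.66 W


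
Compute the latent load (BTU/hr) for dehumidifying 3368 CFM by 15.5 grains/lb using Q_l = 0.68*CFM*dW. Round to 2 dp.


Q = 0.68 * 3368 * 15.5 = 35498.72 BTU/hr

35498.72 BTU/hr


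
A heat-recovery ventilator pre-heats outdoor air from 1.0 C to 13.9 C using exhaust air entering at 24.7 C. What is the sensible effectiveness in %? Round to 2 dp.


eff = (13.9-1.0)/(24.7-1.0)*100 = 54.43 %

54.43 %


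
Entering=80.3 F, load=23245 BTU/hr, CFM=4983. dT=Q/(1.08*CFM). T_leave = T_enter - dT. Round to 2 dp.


dT = 23245/(1.08*4983) = 4.3193
T_leave = 80.3 - 4.3193 = 75.98 F

75.98 F


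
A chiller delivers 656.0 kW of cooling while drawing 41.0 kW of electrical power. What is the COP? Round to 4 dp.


COP = 656.0 / 41.0 = 16.0000

16.0000


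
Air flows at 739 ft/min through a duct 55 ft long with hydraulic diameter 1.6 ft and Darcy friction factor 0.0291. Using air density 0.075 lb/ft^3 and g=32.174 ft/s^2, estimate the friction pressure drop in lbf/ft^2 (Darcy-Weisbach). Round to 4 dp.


v_fps = 739/60 = 12.3167 ft/s
dp = 0.0291*(55/1.6)*0.075*12.3167^2/(2*32.174) = 0.1769 lbf/ft^2

0.1769 lbf/ft^2


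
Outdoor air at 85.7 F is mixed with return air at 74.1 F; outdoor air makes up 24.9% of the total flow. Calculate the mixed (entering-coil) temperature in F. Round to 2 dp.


T_mix = 74.1 + (24.9/100)*(85.7-74.1) = 76.99 F

76.99 F


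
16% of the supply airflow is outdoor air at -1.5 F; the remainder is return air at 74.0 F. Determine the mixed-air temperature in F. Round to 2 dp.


T_mix = 0.16*(-1.5) + 0.84*74.0 = 61.92 F

61.92 F


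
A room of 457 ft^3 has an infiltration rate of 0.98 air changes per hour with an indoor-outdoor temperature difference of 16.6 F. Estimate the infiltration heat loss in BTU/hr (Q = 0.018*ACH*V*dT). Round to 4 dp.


Q = 0.018 * 0.98 * 457 * 16.6 = 133.8206 BTU/hr

133.8206 BTU/hr


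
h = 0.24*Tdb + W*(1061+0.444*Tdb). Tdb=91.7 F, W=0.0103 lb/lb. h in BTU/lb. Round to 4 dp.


h = 0.24*91.7 + 0.0103*(1061+0.444*91.7) = 33.3557 BTU/lb

33.3557 BTU/lb


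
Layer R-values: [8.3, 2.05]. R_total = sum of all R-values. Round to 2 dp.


R_total = 8.3 + 2.05 = 10.35

10.35


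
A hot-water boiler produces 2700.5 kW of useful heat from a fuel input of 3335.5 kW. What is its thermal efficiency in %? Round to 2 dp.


eta = (2700.5/3335.5)*100 = 80.96 %

80.96 %


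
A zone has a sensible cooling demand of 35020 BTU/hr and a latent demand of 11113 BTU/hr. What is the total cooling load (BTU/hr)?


Qt = 35020 + 11113 = 46133 BTU/hr

46133 BTU/hr


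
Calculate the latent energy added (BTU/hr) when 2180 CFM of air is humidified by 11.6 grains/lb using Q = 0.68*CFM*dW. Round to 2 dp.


Q = 0.68 * 2180 * 11.6 = 17195.84 BTU/hr

17195.84 BTU/hr


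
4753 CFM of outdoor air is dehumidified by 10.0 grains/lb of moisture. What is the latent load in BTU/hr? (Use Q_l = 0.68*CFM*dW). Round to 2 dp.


Q = 0.68 * 4753 * 10.0 = 32320.40 BTU/hr

32320.40 BTU/hr


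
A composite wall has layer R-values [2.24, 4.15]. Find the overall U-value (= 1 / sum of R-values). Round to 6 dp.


R_total = 2.24 + 4.15 = 6.39
U = 1/6.39 = 0.156495

0.156495


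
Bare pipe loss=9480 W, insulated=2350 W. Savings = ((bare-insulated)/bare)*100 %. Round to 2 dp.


Savings = ((9480-2350)/9480)*100 = 75.21 %

75.21 %


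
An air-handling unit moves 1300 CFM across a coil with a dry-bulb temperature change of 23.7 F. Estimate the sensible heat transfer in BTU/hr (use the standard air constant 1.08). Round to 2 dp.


Q = 1.08 * 1300 * 23.7 = 33274.80 BTU/hr

33274.80 BTU/hr


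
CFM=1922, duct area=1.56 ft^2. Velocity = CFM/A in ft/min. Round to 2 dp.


V = 1922 / 1.56 = 1232.05 ft/min

1232.05 ft/min


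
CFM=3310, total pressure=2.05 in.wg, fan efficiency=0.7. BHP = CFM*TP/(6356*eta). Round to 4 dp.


BHP = 3310 * 2.05 / (6356 * 0.7) = 1.5251 hp

1.5251 hp


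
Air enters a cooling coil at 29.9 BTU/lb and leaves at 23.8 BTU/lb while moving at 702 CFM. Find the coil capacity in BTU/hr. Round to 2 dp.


Q = 4.5 * 702 * (29.9 - 23.8) = 19269.90 BTU/hr

19269.90 BTU/hr


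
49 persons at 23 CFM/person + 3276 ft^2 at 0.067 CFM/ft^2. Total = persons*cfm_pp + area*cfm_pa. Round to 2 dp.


Total = 49*23 + 3276*0.067 = 1346.49 CFM

1346.49 CFM


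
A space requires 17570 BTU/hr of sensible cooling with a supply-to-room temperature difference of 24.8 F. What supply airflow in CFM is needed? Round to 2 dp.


CFM = 17570 / (1.08 * 24.8) = 655.99

655.99 CFM


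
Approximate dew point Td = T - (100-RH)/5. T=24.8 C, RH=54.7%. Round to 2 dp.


Td = 24.8 - (100-54.7)/5 = 15.74 C

15.74 C


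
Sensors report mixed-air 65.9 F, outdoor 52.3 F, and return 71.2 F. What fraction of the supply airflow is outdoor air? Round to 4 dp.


frac = (65.9 - 71.2) / (52.3 - 71.2) = 0.2804

0.2804


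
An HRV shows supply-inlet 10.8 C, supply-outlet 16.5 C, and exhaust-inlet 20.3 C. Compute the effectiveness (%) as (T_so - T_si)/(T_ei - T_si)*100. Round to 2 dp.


eff = (16.5-10.8)/(20.3-10.8)*100 = 60.00 %

60.00 %


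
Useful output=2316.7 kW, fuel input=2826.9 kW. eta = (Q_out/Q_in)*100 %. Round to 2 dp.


eta = (2316.7/2826.9)*100 = 81.95 %

81.95 %


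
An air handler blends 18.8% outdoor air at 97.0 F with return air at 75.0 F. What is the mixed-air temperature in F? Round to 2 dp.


T_mix = 75.0 + (18.8/100)*(97.0-75.0) = 79.14 F

79.14 F


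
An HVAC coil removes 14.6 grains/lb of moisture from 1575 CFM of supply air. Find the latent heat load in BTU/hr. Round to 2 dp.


Q = 0.68 * 1575 * 14.6 = 15636.60 BTU/hr

15636.60 BTU/hr


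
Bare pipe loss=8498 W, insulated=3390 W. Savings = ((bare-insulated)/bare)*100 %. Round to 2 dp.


Savings = ((8498-3390)/8498)*100 = 60.11 %

60.11 %


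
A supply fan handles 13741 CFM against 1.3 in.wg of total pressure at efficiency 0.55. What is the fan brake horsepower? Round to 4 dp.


BHP = 13741 * 1.3 / (6356 * 0.55) = 5.1099 hp

5.1099 hp


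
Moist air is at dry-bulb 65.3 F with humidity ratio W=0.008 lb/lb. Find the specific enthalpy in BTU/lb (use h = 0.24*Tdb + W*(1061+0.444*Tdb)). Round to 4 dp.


h = 0.24*65.3 + 0.008*(1061+0.444*65.3) = 24.3919 BTU/lb

24.3919 BTU/lb


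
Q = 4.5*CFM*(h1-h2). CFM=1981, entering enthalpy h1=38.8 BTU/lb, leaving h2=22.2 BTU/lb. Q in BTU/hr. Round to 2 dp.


Q = 4.5 * 1981 * (38.8 - 22.2) = 147980.70 BTU/hr

147980.70 BTU/hr


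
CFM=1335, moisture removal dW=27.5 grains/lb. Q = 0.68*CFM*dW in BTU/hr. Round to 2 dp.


Q = 0.68 * 1335 * 27.5 = 24964.50 BTU/hr

24964.50 BTU/hr


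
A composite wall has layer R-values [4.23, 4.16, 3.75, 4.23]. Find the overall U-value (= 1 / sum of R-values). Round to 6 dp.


R_total = 4.23 + 4.16 + 3.75 + 4.23 = 16.37
U = 1/16.37 = 0.061087

0.061087


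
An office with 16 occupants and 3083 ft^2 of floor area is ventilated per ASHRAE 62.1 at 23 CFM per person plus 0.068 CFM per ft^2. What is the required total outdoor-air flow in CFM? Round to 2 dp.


Total = 16*23 + 3083*0.068 = 577.64 CFM

577.64 CFM


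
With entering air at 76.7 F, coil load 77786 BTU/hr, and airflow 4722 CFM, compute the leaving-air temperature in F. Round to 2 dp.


dT = 77786/(1.08*4722) = 15.2529
T_leave = 76.7 - 15.2529 = 61.45 F

61.45 F


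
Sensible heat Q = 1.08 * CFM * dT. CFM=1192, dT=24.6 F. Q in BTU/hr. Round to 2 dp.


Q = 1.08 * 1192 * 24.6 = 31669.06 BTU/hr

31669.06 BTU/hr


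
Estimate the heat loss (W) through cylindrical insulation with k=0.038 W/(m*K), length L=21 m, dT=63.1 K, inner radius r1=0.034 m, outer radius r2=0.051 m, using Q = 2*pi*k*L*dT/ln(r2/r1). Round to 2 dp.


Q = 2*pi*0.038*21*63.1/ln(0.051/0.034) = 780.29 W

780.29 W


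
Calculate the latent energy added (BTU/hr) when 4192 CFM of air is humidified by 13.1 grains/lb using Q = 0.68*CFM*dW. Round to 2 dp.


Q = 0.68 * 4192 * 13.1 = 37342.34 BTU/hr

37342.34 BTU/hr


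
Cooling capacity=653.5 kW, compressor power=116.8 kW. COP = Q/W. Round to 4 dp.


COP = 653.5 / 116.8 = 5.5950

5.5950


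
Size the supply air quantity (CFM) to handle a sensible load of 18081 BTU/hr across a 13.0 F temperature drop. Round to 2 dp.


CFM = 18081 / (1.08 * 13.0) = 1287.82

1287.82 CFM


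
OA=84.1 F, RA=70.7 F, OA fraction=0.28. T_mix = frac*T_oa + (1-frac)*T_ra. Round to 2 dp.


T_mix = 0.28*84.1 + 0.72*70.7 = 74.45 F

74.45 F


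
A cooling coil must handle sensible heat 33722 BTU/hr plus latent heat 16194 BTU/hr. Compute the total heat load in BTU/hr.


Qt = 33722 + 16194 = 49916 BTU/hr

49916 BTU/hr


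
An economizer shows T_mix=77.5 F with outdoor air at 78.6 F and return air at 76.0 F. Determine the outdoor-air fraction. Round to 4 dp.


frac = (77.5 - 76.0) / (78.6 - 76.0) = 0.5769

0.5769


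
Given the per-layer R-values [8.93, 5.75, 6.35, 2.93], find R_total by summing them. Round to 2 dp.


R_total = 8.93 + 5.75 + 6.35 + 2.93 = 23.96

23.96


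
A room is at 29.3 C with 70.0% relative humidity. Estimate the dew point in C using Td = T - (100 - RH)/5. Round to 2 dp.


Td = 29.3 - (100-70.0)/5 = 23.30 C

23.30 C


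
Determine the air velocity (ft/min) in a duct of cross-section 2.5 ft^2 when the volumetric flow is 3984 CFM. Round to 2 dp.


V = 3984 / 2.5 = 1593.60 ft/min

1593.60 ft/min


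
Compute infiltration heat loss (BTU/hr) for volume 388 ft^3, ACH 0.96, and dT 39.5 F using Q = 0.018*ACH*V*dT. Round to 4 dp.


Q = 0.018 * 0.96 * 388 * 39.5 = 264.8333 BTU/hr

264.8333 BTU/hr


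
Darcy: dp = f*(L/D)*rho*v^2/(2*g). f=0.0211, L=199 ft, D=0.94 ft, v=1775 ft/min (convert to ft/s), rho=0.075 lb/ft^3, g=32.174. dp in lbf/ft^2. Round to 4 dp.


v_fps = 1775/60 = 29.5833 ft/s
dp = 0.0211*(199/0.94)*0.075*29.5833^2/(2*32.174) = 4.5565 lbf/ft^2

4.5565 lbf/ft^2


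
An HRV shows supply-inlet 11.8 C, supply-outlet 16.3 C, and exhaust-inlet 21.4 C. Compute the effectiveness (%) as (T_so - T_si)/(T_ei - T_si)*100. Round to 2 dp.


eff = (16.3-11.8)/(21.4-11.8)*100 = 46.88 %

46.88 %


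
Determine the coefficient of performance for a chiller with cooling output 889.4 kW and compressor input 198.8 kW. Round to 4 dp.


COP = 889.4 / 198.8 = 4.4738

4.4738


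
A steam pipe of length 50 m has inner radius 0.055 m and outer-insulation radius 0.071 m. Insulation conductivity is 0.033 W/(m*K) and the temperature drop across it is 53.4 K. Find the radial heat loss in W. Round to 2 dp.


Q = 2*pi*0.033*50*53.4/ln(0.071/0.055) = 2168.08 W

2168.08 W


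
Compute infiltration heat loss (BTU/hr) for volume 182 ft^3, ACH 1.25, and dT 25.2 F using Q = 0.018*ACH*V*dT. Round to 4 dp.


Q = 0.018 * 1.25 * 182 * 25.2 = 103.1940 BTU/hr

103.1940 BTU/hr


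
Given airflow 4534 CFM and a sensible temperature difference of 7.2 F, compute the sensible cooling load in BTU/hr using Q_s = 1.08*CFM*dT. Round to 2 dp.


Q = 1.08 * 4534 * 7.2 = 35256.38 BTU/hr

35256.38 BTU/hr


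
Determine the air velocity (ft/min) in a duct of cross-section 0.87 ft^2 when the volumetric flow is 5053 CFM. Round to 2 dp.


V = 5053 / 0.87 = 5808.05 ft/min

5808.05 ft/min


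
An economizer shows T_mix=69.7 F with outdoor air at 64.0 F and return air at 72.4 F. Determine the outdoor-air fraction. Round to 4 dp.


frac = (69.7 - 72.4) / (64.0 - 72.4) = 0.3214

0.3214


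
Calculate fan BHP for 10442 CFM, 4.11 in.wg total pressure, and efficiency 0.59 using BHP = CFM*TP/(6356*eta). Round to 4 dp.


BHP = 10442 * 4.11 / (6356 * 0.59) = 11.4443 hp

11.4443 hp


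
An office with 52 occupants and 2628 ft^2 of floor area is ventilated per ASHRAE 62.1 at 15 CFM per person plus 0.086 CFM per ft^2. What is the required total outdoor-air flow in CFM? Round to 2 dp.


Total = 52*15 + 2628*0.086 = 1006.01 CFM

1006.01 CFM


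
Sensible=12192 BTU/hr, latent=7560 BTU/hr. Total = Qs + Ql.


Qt = 12192 + 7560 = 19752 BTU/hr

19752 BTU/hr


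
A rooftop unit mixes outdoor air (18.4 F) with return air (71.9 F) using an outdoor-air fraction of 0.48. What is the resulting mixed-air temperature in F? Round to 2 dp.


T_mix = 0.48*18.4 + 0.52*71.9 = 46.22 F

46.22 F


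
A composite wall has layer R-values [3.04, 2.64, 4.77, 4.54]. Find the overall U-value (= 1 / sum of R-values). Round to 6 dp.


R_total = 3.04 + 2.64 + 4.77 + 4.54 = 14.99
U = 1/14.99 = 0.066711

0.066711


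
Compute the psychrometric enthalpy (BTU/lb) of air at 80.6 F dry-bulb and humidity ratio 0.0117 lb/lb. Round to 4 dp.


h = 0.24*80.6 + 0.0117*(1061+0.444*80.6) = 32.1764 BTU/lb

32.1764 BTU/lb


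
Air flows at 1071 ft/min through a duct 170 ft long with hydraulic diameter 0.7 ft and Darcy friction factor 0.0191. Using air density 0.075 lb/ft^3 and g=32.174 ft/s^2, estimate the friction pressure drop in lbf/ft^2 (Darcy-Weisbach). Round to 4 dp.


v_fps = 1071/60 = 17.85 ft/s
dp = 0.0191*(170/0.7)*0.075*17.85^2/(2*32.174) = 1.7226 lbf/ft^2

1.7226 lbf/ft^2


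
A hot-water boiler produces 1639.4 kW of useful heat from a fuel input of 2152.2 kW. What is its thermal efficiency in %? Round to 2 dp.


eta = (1639.4/2152.2)*100 = 76.17 %

76.17 %


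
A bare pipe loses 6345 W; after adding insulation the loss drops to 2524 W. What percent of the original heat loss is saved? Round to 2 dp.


Savings = ((6345-2524)/6345)*100 = 60.22 %

60.22 %


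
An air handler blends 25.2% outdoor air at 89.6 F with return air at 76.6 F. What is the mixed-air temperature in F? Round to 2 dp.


T_mix = 76.6 + (25.2/100)*(89.6-76.6) = 79.88 F

79.88 F


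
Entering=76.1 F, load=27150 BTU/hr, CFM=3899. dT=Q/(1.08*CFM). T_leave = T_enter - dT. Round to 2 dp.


dT = 27150/(1.08*3899) = 6.4475
T_leave = 76.1 - 6.4475 = 69.65 F

69.65 F


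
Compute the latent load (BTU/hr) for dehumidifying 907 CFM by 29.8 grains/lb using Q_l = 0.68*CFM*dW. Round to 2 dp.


Q = 0.68 * 907 * 29.8 = 18379.45 BTU/hr

18379.45 BTU/hr


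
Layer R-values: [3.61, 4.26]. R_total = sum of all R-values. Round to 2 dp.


R_total = 3.61 + 4.26 = 7.87

7.87


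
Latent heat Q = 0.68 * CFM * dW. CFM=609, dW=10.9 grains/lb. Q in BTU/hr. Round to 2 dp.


Q = 0.68 * 609 * 10.9 = 4513.91 BTU/hr

4513.91 BTU/hr


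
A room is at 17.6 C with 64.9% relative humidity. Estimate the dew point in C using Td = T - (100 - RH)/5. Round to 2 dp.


Td = 17.6 - (100-64.9)/5 = 10.58 C

10.58 C


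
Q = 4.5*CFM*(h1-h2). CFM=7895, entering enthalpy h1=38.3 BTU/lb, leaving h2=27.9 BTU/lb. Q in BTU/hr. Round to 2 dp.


Q = 4.5 * 7895 * (38.3 - 27.9) = 369486.00 BTU/hr

369486.00 BTU/hr


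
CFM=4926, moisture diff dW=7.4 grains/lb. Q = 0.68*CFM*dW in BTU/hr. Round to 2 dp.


Q = 0.68 * 4926 * 7.4 = 24787.63 BTU/hr

24787.63 BTU/hr


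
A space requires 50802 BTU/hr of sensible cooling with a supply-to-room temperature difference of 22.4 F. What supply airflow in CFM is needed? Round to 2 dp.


CFM = 50802 / (1.08 * 22.4) = 2099.95

2099.95 CFM


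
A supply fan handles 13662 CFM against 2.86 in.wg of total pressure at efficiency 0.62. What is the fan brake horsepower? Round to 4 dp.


BHP = 13662 * 2.86 / (6356 * 0.62) = 9.9153 hp

9.9153 hp


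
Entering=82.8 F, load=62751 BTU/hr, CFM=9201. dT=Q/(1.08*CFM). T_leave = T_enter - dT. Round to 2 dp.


dT = 62751/(1.08*9201) = 6.3148
T_leave = 82.8 - 6.3148 = 76.49 F

76.49 F


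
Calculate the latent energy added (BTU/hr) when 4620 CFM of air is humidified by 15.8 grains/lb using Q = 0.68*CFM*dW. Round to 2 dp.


Q = 0.68 * 4620 * 15.8 = 49637.28 BTU/hr

49637.28 BTU/hr


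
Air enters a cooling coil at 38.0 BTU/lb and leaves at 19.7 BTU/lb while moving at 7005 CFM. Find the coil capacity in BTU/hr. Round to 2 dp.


Q = 4.5 * 7005 * (38.0 - 19.7) = 576861.75 BTU/hr

576861.75 BTU/hr


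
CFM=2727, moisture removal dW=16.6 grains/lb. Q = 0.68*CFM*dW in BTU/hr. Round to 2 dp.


Q = 0.68 * 2727 * 16.6 = 30782.38 BTU/hr

30782.38 BTU/hr


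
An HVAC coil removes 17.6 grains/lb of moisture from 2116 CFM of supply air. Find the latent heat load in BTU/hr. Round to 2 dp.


Q = 0.68 * 2116 * 17.6 = 25324.29 BTU/hr

25324.29 BTU/hr


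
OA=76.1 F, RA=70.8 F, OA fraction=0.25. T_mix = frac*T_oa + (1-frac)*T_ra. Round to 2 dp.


T_mix = 0.25*76.1 + 0.75*70.8 = 72.13 F

72.13 F


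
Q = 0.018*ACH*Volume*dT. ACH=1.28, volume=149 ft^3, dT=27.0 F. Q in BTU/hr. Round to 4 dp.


Q = 0.018 * 1.28 * 149 * 27.0 = 92.6899 BTU/hr

92.6899 BTU/hr


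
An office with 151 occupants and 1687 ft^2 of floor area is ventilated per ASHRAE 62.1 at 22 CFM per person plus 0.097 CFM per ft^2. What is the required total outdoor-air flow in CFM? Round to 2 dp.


Total = 151*22 + 1687*0.097 = 3485.64 CFM

3485.64 CFM


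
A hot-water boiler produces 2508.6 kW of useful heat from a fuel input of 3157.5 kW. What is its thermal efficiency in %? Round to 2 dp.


eta = (2508.6/3157.5)*100 = 79.45 %

79.45 %


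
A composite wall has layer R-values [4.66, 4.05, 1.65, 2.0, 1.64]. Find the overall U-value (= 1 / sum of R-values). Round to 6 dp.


R_total = 4.66 + 4.05 + 1.65 + 2.0 + 1.64 = 14.00
U = 1/14.00 = 0.071429

0.071429


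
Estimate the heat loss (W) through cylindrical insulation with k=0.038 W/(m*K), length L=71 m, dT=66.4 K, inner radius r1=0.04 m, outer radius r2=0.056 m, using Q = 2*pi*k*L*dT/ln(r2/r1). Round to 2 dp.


Q = 2*pi*0.038*71*66.4/ln(0.056/0.04) = 3345.34 W

3345.34 W


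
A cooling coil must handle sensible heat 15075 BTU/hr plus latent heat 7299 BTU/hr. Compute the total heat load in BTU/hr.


Qt = 15075 + 7299 = 22374 BTU/hr

22374 BTU/hr


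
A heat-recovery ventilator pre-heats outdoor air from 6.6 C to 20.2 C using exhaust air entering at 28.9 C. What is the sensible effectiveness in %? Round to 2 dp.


eff = (20.2-6.6)/(28.9-6.6)*100 = 60.99 %

60.99 %


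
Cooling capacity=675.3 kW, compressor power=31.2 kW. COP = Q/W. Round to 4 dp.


COP = 675.3 / 31.2 = 21.6442

21.6442


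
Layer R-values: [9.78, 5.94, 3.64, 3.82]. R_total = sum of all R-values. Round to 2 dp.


R_total = 9.78 + 5.94 + 3.64 + 3.82 = 23.18

23.18


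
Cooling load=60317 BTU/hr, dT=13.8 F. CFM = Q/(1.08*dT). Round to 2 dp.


CFM = 60317 / (1.08 * 13.8) = 4047.03

4047.03 CFM


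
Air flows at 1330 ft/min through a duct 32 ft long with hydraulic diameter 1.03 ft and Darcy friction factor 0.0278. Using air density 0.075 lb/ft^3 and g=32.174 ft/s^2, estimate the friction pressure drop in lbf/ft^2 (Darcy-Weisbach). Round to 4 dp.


v_fps = 1330/60 = 22.1667 ft/s
dp = 0.0278*(32/1.03)*0.075*22.1667^2/(2*32.174) = 0.4946 lbf/ft^2

0.4946 lbf/ft^2


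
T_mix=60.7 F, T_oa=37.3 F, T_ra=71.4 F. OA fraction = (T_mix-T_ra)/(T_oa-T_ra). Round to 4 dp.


frac = (60.7 - 71.4) / (37.3 - 71.4) = 0.3138

0.3138


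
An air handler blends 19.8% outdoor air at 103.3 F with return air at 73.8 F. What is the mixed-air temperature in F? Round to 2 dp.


T_mix = 73.8 + (19.8/100)*(103.3-73.8) = 79.64 F

79.64 F


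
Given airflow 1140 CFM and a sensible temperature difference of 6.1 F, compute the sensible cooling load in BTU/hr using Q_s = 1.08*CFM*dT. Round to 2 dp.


Q = 1.08 * 1140 * 6.1 = 7510.32 BTU/hr

7510.32 BTU/hr


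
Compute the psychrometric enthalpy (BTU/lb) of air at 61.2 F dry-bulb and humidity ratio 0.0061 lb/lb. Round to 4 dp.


h = 0.24*61.2 + 0.0061*(1061+0.444*61.2) = 21.3259 BTU/lb

21.3259 BTU/lb


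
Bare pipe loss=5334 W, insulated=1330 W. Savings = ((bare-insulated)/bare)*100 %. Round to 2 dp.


Savings = ((5334-1330)/5334)*100 = 75.07 %

75.07 %


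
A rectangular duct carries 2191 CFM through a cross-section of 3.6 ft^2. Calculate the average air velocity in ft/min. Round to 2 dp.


V = 2191 / 3.6 = 608.61 ft/min

608.61 ft/min


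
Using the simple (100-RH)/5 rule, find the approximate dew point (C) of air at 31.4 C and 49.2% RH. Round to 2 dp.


Td = 31.4 - (100-49.2)/5 = 21.24 C

21.24 C


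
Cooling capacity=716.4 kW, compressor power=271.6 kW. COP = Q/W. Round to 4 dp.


COP = 716.4 / 271.6 = 2.6377

2.6377


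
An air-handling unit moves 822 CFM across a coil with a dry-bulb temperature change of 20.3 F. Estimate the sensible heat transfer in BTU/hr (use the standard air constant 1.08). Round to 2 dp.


Q = 1.08 * 822 * 20.3 = 18021.53 BTU/hr

18021.53 BTU/hr


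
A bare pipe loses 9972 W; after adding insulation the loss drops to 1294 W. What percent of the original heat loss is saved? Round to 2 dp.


Savings = ((9972-1294)/9972)*100 = 87.02 %

87.02 %


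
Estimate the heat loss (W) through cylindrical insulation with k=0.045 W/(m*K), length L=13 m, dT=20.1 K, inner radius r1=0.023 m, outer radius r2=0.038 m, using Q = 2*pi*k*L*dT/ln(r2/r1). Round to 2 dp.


Q = 2*pi*0.045*13*20.1/ln(0.038/0.023) = 147.15 W

147.15 W


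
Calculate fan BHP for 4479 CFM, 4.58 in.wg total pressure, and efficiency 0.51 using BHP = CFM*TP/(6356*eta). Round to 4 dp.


BHP = 4479 * 4.58 / (6356 * 0.51) = 6.3284 hp

6.3284 hp


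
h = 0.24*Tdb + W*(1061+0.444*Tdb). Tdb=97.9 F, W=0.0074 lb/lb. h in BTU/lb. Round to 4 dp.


h = 0.24*97.9 + 0.0074*(1061+0.444*97.9) = 31.6691 BTU/lb

31.6691 BTU/lb


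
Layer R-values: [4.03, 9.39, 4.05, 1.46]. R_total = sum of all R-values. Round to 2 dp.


R_total = 4.03 + 9.39 + 4.05 + 1.46 = 18.93

18.93


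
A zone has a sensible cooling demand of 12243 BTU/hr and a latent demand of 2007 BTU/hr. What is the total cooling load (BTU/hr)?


Qt = 12243 + 2007 = 14250 BTU/hr

14250 BTU/hr


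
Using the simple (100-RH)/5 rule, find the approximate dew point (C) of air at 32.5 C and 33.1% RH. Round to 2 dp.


Td = 32.5 - (100-33.1)/5 = 19.12 C

19.12 C


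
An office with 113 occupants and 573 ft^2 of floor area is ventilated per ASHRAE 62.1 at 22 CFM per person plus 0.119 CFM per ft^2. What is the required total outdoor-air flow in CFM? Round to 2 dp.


Total = 113*22 + 573*0.119 = 2554.19 CFM

2554.19 CFM


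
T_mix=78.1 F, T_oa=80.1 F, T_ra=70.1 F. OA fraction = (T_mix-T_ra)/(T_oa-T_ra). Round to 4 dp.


frac = (78.1 - 70.1) / (80.1 - 70.1) = 0.8000

0.8000


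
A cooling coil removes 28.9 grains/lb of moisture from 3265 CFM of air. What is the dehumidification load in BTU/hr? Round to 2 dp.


Q = 0.68 * 3265 * 28.9 = 64163.78 BTU/hr

64163.78 BTU/hr


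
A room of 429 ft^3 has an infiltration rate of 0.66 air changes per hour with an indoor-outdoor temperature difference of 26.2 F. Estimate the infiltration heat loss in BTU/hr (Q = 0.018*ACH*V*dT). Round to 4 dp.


Q = 0.018 * 0.66 * 429 * 26.2 = 133.5288 BTU/hr

133.5288 BTU/hr


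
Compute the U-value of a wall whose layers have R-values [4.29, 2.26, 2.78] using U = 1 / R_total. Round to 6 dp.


R_total = 4.29 + 2.26 + 2.78 = 9.33
U = 1/9.33 = 0.107181

0.107181


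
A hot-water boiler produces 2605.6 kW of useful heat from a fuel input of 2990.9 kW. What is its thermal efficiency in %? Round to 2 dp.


eta = (2605.6/2990.9)*100 = 87.12 %

87.12 %


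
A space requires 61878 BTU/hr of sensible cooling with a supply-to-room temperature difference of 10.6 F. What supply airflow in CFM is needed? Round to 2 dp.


CFM = 61878 / (1.08 * 10.6) = 5405.14

5405.14 CFM


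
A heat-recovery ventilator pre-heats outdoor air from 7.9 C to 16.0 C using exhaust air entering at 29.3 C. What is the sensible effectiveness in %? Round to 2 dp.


eff = (16.0-7.9)/(29.3-7.9)*100 = 37.85 %

37.85 %


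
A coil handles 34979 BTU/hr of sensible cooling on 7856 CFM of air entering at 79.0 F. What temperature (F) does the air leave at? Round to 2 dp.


dT = 34979/(1.08*7856) = 4.1227
T_leave = 79.0 - 4.1227 = 74.88 F

74.88 F


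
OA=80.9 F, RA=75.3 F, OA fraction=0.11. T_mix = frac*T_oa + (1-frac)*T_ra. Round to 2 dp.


T_mix = 0.11*80.9 + 0.89*75.3 = 75.92 F

75.92 F


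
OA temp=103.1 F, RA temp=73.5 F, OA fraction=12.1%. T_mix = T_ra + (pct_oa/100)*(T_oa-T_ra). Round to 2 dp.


T_mix = 73.5 + (12.1/100)*(103.1-73.5) = 77.08 F

77.08 F


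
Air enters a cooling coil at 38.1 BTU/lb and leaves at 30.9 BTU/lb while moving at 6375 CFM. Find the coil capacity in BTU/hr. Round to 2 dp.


Q = 4.5 * 6375 * (38.1 - 30.9) = 206550.00 BTU/hr

206550.00 BTU/hr


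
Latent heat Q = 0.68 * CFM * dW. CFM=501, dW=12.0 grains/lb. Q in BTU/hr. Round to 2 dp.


Q = 0.68 * 501 * 12.0 = 4088.16 BTU/hr

4088.16 BTU/hr


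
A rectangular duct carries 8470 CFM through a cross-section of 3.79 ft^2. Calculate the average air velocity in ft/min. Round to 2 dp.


V = 8470 / 3.79 = 2234.83 ft/min

2234.83 ft/min


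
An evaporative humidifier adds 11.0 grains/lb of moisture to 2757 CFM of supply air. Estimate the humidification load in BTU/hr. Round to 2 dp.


Q = 0.68 * 2757 * 11.0 = 20622.36 BTU/hr

20622.36 BTU/hr


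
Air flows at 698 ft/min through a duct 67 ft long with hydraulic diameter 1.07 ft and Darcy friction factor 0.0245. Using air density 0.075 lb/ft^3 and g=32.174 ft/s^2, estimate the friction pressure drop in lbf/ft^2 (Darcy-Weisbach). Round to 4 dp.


v_fps = 698/60 = 11.6333 ft/s
dp = 0.0245*(67/1.07)*0.075*11.6333^2/(2*32.174) = 0.2420 lbf/ft^2

0.2420 lbf/ft^2


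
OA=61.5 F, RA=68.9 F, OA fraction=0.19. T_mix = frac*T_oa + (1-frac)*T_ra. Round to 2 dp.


T_mix = 0.19*61.5 + 0.81*68.9 = 67.49 F

67.49 F


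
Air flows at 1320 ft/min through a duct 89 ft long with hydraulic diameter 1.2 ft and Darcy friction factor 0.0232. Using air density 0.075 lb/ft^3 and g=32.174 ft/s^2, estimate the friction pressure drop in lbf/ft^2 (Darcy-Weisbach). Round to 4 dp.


v_fps = 1320/60 = 22.0 ft/s
dp = 0.0232*(89/1.2)*0.075*22.0^2/(2*32.174) = 0.9707 lbf/ft^2

0.9707 lbf/ft^2


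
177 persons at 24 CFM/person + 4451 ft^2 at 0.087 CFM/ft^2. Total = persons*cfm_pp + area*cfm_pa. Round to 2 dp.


Total = 177*24 + 4451*0.087 = 4635.24 CFM

4635.24 CFM


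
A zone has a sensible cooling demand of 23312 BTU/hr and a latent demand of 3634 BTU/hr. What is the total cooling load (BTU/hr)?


Qt = 23312 + 3634 = 26946 BTU/hr

26946 BTU/hr


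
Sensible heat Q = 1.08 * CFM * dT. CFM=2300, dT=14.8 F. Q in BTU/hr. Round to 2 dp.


Q = 1.08 * 2300 * 14.8 = 36763.20 BTU/hr

36763.20 BTU/hr


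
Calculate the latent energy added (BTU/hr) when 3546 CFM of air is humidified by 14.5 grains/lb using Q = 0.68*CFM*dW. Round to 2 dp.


Q = 0.68 * 3546 * 14.5 = 34963.56 BTU/hr

34963.56 BTU/hr


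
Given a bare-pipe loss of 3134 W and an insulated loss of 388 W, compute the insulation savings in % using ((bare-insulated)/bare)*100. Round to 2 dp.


Savings = ((3134-388)/3134)*100 = 87.62 %

87.62 %


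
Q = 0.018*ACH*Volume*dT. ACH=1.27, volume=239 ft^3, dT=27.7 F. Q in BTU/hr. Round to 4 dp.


Q = 0.018 * 1.27 * 239 * 27.7 = 151.3401 BTU/hr

151.3401 BTU/hr


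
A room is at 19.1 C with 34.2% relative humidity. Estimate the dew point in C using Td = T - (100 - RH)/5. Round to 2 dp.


Td = 19.1 - (100-34.2)/5 = 5.94 C

5.94 C


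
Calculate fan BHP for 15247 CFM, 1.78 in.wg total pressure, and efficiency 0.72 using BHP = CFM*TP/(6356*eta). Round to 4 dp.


BHP = 15247 * 1.78 / (6356 * 0.72) = 5.9305 hp

5.9305 hp


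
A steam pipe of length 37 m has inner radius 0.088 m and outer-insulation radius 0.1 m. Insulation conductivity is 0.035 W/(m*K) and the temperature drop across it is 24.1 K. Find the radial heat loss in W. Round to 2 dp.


Q = 2*pi*0.035*37*24.1/ln(0.1/0.088) = 1533.99 W

1533.99 W


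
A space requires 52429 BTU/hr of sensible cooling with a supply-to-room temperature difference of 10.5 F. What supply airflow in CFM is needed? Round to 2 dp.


CFM = 52429 / (1.08 * 10.5) = 4623.37

4623.37 CFM


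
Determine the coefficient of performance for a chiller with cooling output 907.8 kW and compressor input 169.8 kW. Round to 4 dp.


COP = 907.8 / 169.8 = 5.3463

5.3463


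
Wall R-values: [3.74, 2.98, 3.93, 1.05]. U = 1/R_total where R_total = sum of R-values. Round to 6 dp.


R_total = 3.74 + 2.98 + 3.93 + 1.05 = 11.70
U = 1/11.70 = 0.085470

0.085470


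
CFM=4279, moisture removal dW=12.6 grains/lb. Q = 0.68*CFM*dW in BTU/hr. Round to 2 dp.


Q = 0.68 * 4279 * 12.6 = 36662.47 BTU/hr

36662.47 BTU/hr


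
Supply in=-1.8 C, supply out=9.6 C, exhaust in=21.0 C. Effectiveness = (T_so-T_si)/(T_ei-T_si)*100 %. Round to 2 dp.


eff = (9.6-(-1.8))/(21.0-(-1.8))*100 = 50.00 %

50.00 %


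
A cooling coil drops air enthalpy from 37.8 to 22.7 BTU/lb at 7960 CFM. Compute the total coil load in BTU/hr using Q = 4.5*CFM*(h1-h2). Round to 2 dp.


Q = 4.5 * 7960 * (37.8 - 22.7) = 540882.00 BTU/hr

540882.00 BTU/hr


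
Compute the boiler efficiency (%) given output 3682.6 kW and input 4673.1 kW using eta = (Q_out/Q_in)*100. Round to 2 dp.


eta = (3682.6/4673.1)*100 = 78.80 %

78.80 %


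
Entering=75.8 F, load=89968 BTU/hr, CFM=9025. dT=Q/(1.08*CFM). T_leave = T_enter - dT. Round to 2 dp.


dT = 89968/(1.08*9025) = 9.2303
T_leave = 75.8 - 9.2303 = 66.57 F

66.57 F


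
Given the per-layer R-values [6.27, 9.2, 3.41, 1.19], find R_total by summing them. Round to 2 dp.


R_total = 6.27 + 9.2 + 3.41 + 1.19 = 20.07

20.07


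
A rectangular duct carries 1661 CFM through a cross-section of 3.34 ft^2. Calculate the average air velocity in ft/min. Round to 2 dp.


V = 1661 / 3.34 = 497.31 ft/min

497.31 ft/min


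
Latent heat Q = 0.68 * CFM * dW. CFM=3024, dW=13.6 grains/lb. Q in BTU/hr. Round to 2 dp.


Q = 0.68 * 3024 * 13.6 = 27965.95 BTU/hr

27965.95 BTU/hr


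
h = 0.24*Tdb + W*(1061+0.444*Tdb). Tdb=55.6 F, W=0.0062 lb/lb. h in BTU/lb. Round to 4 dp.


h = 0.24*55.6 + 0.0062*(1061+0.444*55.6) = 20.0753 BTU/lb

20.0753 BTU/lb


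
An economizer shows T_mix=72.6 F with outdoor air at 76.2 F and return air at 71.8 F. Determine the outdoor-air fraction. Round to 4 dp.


frac = (72.6 - 71.8) / (76.2 - 71.8) = 0.1818

0.1818


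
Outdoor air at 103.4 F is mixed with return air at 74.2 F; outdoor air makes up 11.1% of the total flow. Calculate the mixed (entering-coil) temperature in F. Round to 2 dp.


T_mix = 74.2 + (11.1/100)*(103.4-74.2) = 77.44 F

77.44 F


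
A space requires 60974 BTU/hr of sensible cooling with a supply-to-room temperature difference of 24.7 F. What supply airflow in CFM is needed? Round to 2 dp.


CFM = 60974 / (1.08 * 24.7) = 2285.72

2285.72 CFM


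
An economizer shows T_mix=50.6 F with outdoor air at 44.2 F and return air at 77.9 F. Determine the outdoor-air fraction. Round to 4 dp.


frac = (50.6 - 77.9) / (44.2 - 77.9) = 0.8101

0.8101


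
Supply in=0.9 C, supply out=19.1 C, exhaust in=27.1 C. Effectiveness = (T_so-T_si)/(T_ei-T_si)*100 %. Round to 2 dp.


eff = (19.1-0.9)/(27.1-0.9)*100 = 69.47 %

69.47 %


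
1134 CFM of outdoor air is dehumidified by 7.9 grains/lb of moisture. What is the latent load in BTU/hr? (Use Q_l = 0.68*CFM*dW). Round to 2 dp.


Q = 0.68 * 1134 * 7.9 = 6091.85 BTU/hr

6091.85 BTU/hr


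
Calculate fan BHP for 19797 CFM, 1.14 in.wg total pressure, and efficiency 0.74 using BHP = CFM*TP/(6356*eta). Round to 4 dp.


BHP = 19797 * 1.14 / (6356 * 0.74) = 4.7983 hp

4.7983 hp


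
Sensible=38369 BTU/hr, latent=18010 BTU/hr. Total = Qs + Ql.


Qt = 38369 + 18010 = 56379 BTU/hr

56379 BTU/hr


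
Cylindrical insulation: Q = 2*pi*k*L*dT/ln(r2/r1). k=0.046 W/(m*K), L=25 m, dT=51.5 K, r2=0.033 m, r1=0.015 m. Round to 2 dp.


Q = 2*pi*0.046*25*51.5/ln(0.033/0.015) = 471.96 W

471.96 W


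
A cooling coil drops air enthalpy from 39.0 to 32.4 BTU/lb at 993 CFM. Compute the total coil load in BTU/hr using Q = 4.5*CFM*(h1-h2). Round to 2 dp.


Q = 4.5 * 993 * (39.0 - 32.4) = 29492.10 BTU/hr

29492.10 BTU/hr


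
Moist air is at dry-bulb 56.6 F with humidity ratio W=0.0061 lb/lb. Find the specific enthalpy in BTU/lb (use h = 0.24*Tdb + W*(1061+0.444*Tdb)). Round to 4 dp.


h = 0.24*56.6 + 0.0061*(1061+0.444*56.6) = 20.2094 BTU/lb

20.2094 BTU/lb


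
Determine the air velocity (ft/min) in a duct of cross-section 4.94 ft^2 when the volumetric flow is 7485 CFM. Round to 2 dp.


V = 7485 / 4.94 = 1515.18 ft/min

1515.18 ft/min


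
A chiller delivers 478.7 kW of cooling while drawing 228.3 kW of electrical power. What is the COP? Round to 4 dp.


COP = 478.7 / 228.3 = 2.0968

2.0968


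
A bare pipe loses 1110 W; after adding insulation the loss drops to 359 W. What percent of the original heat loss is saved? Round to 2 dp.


Savings = ((1110-359)/1110)*100 = 67.66 %

67.66 %


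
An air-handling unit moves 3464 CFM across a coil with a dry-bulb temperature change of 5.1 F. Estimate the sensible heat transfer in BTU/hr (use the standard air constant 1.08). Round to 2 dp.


Q = 1.08 * 3464 * 5.1 = 19079.71 BTU/hr

19079.71 BTU/hr


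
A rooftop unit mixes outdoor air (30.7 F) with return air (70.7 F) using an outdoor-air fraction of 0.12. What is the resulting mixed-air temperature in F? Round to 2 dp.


T_mix = 0.12*30.7 + 0.88*70.7 = 65.90 F

65.90 F


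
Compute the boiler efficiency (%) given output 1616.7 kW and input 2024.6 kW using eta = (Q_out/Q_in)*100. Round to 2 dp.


eta = (1616.7/2024.6)*100 = 79.85 %

79.85 %


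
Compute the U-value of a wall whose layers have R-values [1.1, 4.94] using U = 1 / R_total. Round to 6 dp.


R_total = 1.1 + 4.94 = 6.04
U = 1/6.04 = 0.165563

0.165563


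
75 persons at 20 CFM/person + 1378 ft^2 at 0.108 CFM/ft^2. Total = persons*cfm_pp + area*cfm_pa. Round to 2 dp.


Total = 75*20 + 1378*0.108 = 1648.82 CFM

1648.82 CFM


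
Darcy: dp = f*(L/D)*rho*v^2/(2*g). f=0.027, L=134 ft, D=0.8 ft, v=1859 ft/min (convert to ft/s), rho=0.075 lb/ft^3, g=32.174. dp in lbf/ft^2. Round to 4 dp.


v_fps = 1859/60 = 30.9833 ft/s
dp = 0.027*(134/0.8)*0.075*30.9833^2/(2*32.174) = 5.0601 lbf/ft^2

5.0601 lbf/ft^2


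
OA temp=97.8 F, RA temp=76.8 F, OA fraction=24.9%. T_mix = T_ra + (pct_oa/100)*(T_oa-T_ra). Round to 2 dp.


T_mix = 76.8 + (24.9/100)*(97.8-76.8) = 82.03 F

82.03 F


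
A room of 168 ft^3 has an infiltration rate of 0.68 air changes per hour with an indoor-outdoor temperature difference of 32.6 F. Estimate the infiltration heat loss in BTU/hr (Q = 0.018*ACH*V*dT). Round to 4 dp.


Q = 0.018 * 0.68 * 168 * 32.6 = 67.0360 BTU/hr

67.0360 BTU/hr


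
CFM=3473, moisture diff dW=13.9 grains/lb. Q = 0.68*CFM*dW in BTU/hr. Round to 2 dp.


Q = 0.68 * 3473 * 13.9 = 32826.80 BTU/hr

32826.80 BTU/hr


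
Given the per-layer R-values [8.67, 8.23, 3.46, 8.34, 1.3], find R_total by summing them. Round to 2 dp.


R_total = 8.67 + 8.23 + 3.46 + 8.34 + 1.3 = 30.00

30.00


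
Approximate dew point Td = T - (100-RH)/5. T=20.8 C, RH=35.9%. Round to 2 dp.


Td = 20.8 - (100-35.9)/5 = 7.98 C

7.98 C


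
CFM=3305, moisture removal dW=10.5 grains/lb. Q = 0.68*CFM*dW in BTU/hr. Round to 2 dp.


Q = 0.68 * 3305 * 10.5 = 23597.70 BTU/hr

23597.70 BTU/hr


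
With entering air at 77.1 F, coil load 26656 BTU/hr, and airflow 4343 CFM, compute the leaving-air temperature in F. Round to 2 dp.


dT = 26656/(1.08*4343) = 5.6830
T_leave = 77.1 - 5.6830 = 71.42 F

71.42 F


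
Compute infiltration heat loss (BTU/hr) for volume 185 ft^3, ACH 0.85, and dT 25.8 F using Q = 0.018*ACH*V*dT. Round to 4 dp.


Q = 0.018 * 0.85 * 185 * 25.8 = 73.0269 BTU/hr

73.0269 BTU/hr


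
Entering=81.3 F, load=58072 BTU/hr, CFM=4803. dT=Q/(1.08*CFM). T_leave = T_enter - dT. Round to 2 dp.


dT = 58072/(1.08*4803) = 11.1952
T_leave = 81.3 - 11.1952 = 70.10 F

70.10 F


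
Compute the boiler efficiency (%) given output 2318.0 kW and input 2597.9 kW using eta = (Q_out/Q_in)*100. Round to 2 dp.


eta = (2318.0/2597.9)*100 = 89.23 %

89.23 %


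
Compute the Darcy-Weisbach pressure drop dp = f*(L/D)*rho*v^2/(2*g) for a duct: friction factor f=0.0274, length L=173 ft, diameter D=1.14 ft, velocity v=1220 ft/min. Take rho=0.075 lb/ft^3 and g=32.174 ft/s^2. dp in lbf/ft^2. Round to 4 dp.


v_fps = 1220/60 = 20.3333 ft/s
dp = 0.0274*(173/1.14)*0.075*20.3333^2/(2*32.174) = 2.0037 lbf/ft^2

2.0037 lbf/ft^2


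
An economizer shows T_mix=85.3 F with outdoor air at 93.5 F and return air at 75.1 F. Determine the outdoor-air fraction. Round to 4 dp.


frac = (85.3 - 75.1) / (93.5 - 75.1) = 0.5543

0.5543


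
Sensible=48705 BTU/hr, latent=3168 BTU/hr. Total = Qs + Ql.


Qt = 48705 + 3168 = 51873 BTU/hr

51873 BTU/hr
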